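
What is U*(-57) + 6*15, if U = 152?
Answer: -8574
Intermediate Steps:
U*(-57) + 6*15 = 152*(-57) + 6*15 = -8664 + 90 = -8574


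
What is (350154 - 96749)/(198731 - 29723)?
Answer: 253405/169008 ≈ 1.4994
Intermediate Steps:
(350154 - 96749)/(198731 - 29723) = 253405/169008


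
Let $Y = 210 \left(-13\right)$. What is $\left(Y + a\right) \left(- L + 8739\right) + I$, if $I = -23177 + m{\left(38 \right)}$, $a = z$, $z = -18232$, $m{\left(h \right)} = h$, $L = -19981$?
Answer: $-602051779$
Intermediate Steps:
$a = -18232$
$Y = -2730$
$I = -23139$ ($I = -23177 + 38 = -23139$)
$\left(Y + a\right) \left(- L + 8739\right) + I = \left(-2730 - 18232\right) \left(\left(-1\right) \left(-19981\right) + 8739\right) - 23139 = - 20962 \left(19981 + 8739\right) - 23139 = \left(-20962\right) 28720 - 23139 = -602028640 - 23139 = -602051779$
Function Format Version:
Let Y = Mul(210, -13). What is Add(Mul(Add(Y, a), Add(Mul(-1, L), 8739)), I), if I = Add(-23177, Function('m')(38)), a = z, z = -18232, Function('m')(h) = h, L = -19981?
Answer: -602051779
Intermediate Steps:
a = -18232
Y = -2730
I = -23139 (I = Add(-23177, 38) = -23139)
Add(Mul(Add(Y, a), Add(Mul(-1, L), 8739)), I) = Add(Mul(Add(-2730, -18232), Add(Mul(-1, -19981), 8739)), -23139) = Add(Mul(-20962, Add(19981, 8739)), -23139) = Add(Mul(-20962, 28720), -23139) = Add(-602028640, -23139) = -602051779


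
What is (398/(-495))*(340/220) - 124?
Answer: -681946/5445 ≈ -125.24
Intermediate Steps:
(398/(-495))*(340/220) - 124 = (398*(-1/495))*(340*(1/220)) - 124 = -398/495*17/11 - 124 = -6766/5445 - 124 = -681946/5445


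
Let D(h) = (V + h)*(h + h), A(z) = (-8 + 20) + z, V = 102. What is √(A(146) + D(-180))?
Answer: √28238 ≈ 168.04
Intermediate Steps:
A(z) = 12 + z
D(h) = 2*h*(102 + h) (D(h) = (102 + h)*(h + h) = (102 + h)*(2*h) = 2*h*(102 + h))
√(A(146) + D(-180)) = √((12 + 146) + 2*(-180)*(102 - 180)) = √(158 + 2*(-180)*(-78)) = √(158 + 28080) = √28238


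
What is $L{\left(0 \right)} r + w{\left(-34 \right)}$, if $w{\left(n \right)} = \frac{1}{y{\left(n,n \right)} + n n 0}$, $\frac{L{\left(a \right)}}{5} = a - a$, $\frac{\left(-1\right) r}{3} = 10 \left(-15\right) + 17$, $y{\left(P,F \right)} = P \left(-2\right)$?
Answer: $\frac{1}{68} \approx 0.014706$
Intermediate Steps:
$y{\left(P,F \right)} = - 2 P$
$r = 399$ ($r = - 3 \left(10 \left(-15\right) + 17\right) = - 3 \left(-150 + 17\right) = \left(-3\right) \left(-133\right) = 399$)
$L{\left(a \right)} = 0$ ($L{\left(a \right)} = 5 \left(a - a\right) = 5 \cdot 0 = 0$)
$w{\left(n \right)} = - \frac{1}{2 n}$ ($w{\left(n \right)} = \frac{1}{- 2 n + n n 0} = \frac{1}{- 2 n + n^{2} \cdot 0} = \frac{1}{- 2 n + 0} = \frac{1}{\left(-2\right) n} = - \frac{1}{2 n}$)
$L{\left(0 \right)} r + w{\left(-34 \right)} = 0 \cdot 399 - \frac{1}{2 \left(-34\right)} = 0 - - \frac{1}{68} = 0 + \frac{1}{68} = \frac{1}{68}$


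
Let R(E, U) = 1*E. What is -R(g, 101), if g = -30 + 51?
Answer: -21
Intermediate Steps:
g = 21
R(E, U) = E
-R(g, 101) = -1*21 = -21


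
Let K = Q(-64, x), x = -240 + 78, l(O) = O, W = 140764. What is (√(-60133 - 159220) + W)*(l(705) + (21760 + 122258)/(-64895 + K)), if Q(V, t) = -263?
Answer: 3222958726104/32579 + 22896186*I*√219353/32579 ≈ 9.8927e+7 + 3.2915e+5*I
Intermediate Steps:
x = -162
K = -263
(√(-60133 - 159220) + W)*(l(705) + (21760 + 122258)/(-64895 + K)) = (√(-60133 - 159220) + 140764)*(705 + (21760 + 122258)/(-64895 - 263)) = (√(-219353) + 140764)*(705 + 144018/(-65158)) = (I*√219353 + 140764)*(705 + 144018*(-1/65158)) = (140764 + I*√219353)*(705 - 72009/32579) = (140764 + I*√219353)*(22896186/32579) = 3222958726104/32579 + 22896186*I*√219353/32579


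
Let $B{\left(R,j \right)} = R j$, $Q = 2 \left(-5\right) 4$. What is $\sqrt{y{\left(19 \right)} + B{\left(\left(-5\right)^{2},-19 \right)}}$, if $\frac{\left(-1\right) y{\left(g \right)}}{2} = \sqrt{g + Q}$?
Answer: $\sqrt{-475 - 2 i \sqrt{21}} \approx 0.2103 - 21.796 i$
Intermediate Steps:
$Q = -40$ ($Q = \left(-10\right) 4 = -40$)
$y{\left(g \right)} = - 2 \sqrt{-40 + g}$ ($y{\left(g \right)} = - 2 \sqrt{g - 40} = - 2 \sqrt{-40 + g}$)
$\sqrt{y{\left(19 \right)} + B{\left(\left(-5\right)^{2},-19 \right)}} = \sqrt{- 2 \sqrt{-40 + 19} + \left(-5\right)^{2} \left(-19\right)} = \sqrt{- 2 \sqrt{-21} + 25 \left(-19\right)} = \sqrt{- 2 i \sqrt{21} - 475} = \sqrt{-475 - 2 i \sqrt{21}}$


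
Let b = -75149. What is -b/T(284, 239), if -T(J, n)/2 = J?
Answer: -75149/568 ≈ -132.30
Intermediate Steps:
T(J, n) = -2*J
-b/T(284, 239) = -(-75149)/((-2*284)) = -(-75149)/(-568) = -(-75149)*(-1)/568 = -1*75149/568 = -75149/568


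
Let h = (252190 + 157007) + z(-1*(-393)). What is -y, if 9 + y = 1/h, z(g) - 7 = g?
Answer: 3686372/409597 ≈ 9.0000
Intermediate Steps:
z(g) = 7 + g
h = 409597 (h = (252190 + 157007) + (7 - 1*(-393)) = 409197 + (7 + 393) = 409197 + 400 = 409597)
y = -3686372/409597 (y = -9 + 1/409597 = -3686372/409597 ≈ -9.0000)
-y = -1*(-3686372/409597) = 3686372/409597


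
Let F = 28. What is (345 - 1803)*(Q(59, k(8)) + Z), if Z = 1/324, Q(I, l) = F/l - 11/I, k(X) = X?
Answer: -570609/118 ≈ -4835.7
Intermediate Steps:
Q(I, l) = -11/I + 28/l (Q(I, l) = 28/l - 11/I = -11/I + 28/l)
Z = 1/324 ≈ 0.0030864
(345 - 1803)*(Q(59, k(8)) + Z) = (345 - 1803)*((-11/59 + 28/8) + 1/324) = -1458*((-11*1/59 + 28*(⅛)) + 1/324) = -1458*((-11/59 + 7/2) + 1/324) = -1458*(391/118 + 1/324) = -1458*63401/19116 = -570609/118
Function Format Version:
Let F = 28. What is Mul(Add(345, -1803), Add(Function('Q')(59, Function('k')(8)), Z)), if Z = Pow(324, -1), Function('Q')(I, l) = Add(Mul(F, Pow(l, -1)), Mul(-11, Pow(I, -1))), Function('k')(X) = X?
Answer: Rational(-570609, 118) ≈ -4835.7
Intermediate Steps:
Function('Q')(I, l) = Add(Mul(-11, Pow(I, -1)), Mul(28, Pow(l, -1))) (Function('Q')(I, l) = Add(Mul(28, Pow(l, -1)), Mul(-11, Pow(I, -1))) = Add(Mul(-11, Pow(I, -1)), Mul(28, Pow(l, -1))))
Z = Rational(1, 324) ≈ 0.0030864
Mul(Add(345, -1803), Add(Function('Q')(59, Function('k')(8)), Z)) = Mul(Add(345, -1803), Add(Add(Mul(-11, Pow(59, -1)), Mul(28, Pow(8, -1))), Rational(1, 324))) = Mul(-1458, Add(Add(Mul(-11, Rational(1, 59)), Mul(28, Rational(1, 8))), Rational(1, 324))) = Mul(-1458, Add(Add(Rational(-11, 59), Rational(7, 2)), Rational(1, 324))) = Mul(-1458, Add(Rational(391, 118), Rational(1, 324))) = Mul(-1458, Rational(63401, 19116)) = Rational(-570609, 118)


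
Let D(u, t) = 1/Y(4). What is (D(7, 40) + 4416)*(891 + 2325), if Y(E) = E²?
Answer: 14202057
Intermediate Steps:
D(u, t) = 1/16 (D(u, t) = 1/(4²) = 1/16)
(D(7, 40) + 4416)*(891 + 2325) = (1/16 + 4416)*(891 + 2325) = (70657/16)*3216 = 14202057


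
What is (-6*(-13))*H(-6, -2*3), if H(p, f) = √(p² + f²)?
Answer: 468*√2 ≈ 661.85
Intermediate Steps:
H(p, f) = √(f² + p²)
(-6*(-13))*H(-6, -2*3) = (-6*(-13))*√((-2*3)² + (-6)²) = 78*√((-6)² + 36) = 78*√(36 + 36) = 78*√72 = 78*(6*√2) = 468*√2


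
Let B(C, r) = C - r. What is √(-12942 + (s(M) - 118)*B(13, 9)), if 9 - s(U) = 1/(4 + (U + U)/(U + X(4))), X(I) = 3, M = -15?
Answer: I*√2260986/13 ≈ 115.67*I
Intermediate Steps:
s(U) = 9 - 1/(4 + 2*U/(3 + U)) (s(U) = 9 - 1/(4 + (U + U)/(U + 3)) = 9 - 1/(4 + (2*U)/(3 + U)) = 9 - 1/(4 + 2*U/(3 + U)))
√(-12942 + (s(M) - 118)*B(13, 9)) = √(-12942 + ((105 + 53*(-15))/(6*(2 - 15)) - 118)*(13 - 1*9)) = √(-12942 + ((⅙)*(105 - 795)/(-13) - 118)*(13 - 9)) = √(-12942 + ((⅙)*(-1/13)*(-690) - 118)*4) = √(-12942 + (115/13 - 118)*4) = √(-12942 - 1419/13*4) = √(-12942 - 5676/13) = √(-173922/13) = I*√2260986/13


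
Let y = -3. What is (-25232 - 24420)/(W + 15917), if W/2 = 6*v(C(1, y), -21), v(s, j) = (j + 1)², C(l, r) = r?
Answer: -49652/20717 ≈ -2.3967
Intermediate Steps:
v(s, j) = (1 + j)²
W = 4800 (W = 2*(6*(1 - 21)²) = 2*(6*(-20)²) = 2*(6*400) = 2*2400 = 4800)
(-25232 - 24420)/(W + 15917) = (-25232 - 24420)/(4800 + 15917) = -49652/20717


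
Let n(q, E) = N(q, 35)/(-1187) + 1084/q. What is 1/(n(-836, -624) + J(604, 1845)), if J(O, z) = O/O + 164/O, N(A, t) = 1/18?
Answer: -674289594/16974797 ≈ -39.723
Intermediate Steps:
N(A, t) = 1/18
J(O, z) = 1 + 164/O
n(q, E) = -1/21366 + 1084/q (n(q, E) = (1/18)/(-1187) + 1084/q = (1/18)*(-1/1187) + 1084/q = -1/21366 + 1084/q)
1/(n(-836, -624) + J(604, 1845)) = 1/((1/21366)*(23160744 - 1*(-836))/(-836) + (164 + 604)/604) = 1/((1/21366)*(-1/836)*(23160744 + 836) + (1/604)*768) = 1/((1/21366)*(-1/836)*23161580 + 192/151) = 1/(-5790395/4465494 + 192/151) = 1/(-16974797/674289594) = -674289594/16974797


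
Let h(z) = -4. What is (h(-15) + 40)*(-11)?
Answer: -396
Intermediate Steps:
(h(-15) + 40)*(-11) = (-4 + 40)*(-11) = 36*(-11) = -396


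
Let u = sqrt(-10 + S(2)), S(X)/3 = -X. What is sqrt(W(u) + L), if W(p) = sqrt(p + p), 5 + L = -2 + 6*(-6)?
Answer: sqrt(-43 + 2*sqrt(2)*sqrt(I)) ≈ 0.15613 + 6.405*I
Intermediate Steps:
S(X) = -3*X (S(X) = 3*(-X) = -3*X)
L = -43 (L = -5 + (-2 + 6*(-6)) = -5 + (-2 - 36) = -5 - 38 = -43)
u = 4*I (u = sqrt(-10 - 3*2) = sqrt(-10 - 6) = sqrt(-16) = 4*I ≈ 4.0*I)
W(p) = sqrt(2)*sqrt(p) (W(p) = sqrt(2*p) = sqrt(2)*sqrt(p))
sqrt(W(u) + L) = sqrt(sqrt(2)*sqrt(4*I) - 43) = sqrt(sqrt(2)*(2*sqrt(I)) - 43) = sqrt(2*sqrt(2)*sqrt(I) - 43) = sqrt(-43 + 2*sqrt(2)*sqrt(I))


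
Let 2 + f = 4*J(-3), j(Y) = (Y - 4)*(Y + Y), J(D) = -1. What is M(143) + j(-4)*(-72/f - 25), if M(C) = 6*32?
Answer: -640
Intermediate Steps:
j(Y) = 2*Y*(-4 + Y) (j(Y) = (-4 + Y)*(2*Y) = 2*Y*(-4 + Y))
M(C) = 192
f = -6 (f = -2 + 4*(-1) = -2 - 4 = -6)
M(143) + j(-4)*(-72/f - 25) = 192 + (2*(-4)*(-4 - 4))*(-72/(-6) - 25) = 192 + (2*(-4)*(-8))*(-72*(-1/6) - 25) = 192 + 64*(12 - 25) = 192 + 64*(-13) = 192 - 832 = -640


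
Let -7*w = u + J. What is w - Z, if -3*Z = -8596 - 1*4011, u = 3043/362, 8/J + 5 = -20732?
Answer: -662656363091/157642674 ≈ -4203.5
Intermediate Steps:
J = -8/20737 (J = 8/(-5 - 20732) = 8/(-20737) = 8*(-1/20737) = -8/20737 ≈ -0.00038578)
u = 3043/362 (u = 3043*(1/362) = 3043/362 ≈ 8.4061)
w = -63099795/52547558 (w = -(3043/362 - 8/20737)/7 = -⅐*63099795/7506794 = -63099795/52547558 ≈ -1.2008)
Z = 12607/3 (Z = -(-8596 - 1*4011)/3 = -(-8596 - 4011)/3 = -⅓*(-12607) = 12607/3 ≈ 4202.3)
w - Z = -63099795/52547558 - 1*12607/3 = -63099795/52547558 - 12607/3 = -662656363091/157642674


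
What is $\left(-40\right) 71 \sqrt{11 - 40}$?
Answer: $- 2840 i \sqrt{29} \approx - 15294.0 i$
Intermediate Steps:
$\left(-40\right) 71 \sqrt{11 - 40} = - 2840 \sqrt{-29} = - 2840 i \sqrt{29}$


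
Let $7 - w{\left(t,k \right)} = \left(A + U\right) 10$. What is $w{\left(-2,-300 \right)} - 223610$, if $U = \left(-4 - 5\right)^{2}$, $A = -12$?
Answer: $-224293$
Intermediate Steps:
$U = 81$ ($U = \left(-9\right)^{2} = 81$)
$w{\left(t,k \right)} = -683$ ($w{\left(t,k \right)} = 7 - \left(-12 + 81\right) 10 = 7 - 69 \cdot 10 = 7 - 690 = -683$)
$w{\left(-2,-300 \right)} - 223610 = -683 - 223610 = -224293$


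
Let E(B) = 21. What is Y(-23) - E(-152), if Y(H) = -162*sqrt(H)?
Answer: -21 - 162*I*sqrt(23) ≈ -21.0 - 776.92*I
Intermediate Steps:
Y(-23) - E(-152) = -162*I*sqrt(23) - 1*21 = -162*I*sqrt(23) - 21 = -21 - 162*I*sqrt(23)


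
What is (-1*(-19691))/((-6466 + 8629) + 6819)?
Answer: 19691/8982 ≈ 2.1923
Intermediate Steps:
(-1*(-19691))/((-6466 + 8629) + 6819) = 19691/(2163 + 6819) = 19691/8982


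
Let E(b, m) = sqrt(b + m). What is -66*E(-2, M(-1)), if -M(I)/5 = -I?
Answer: -66*I*sqrt(7) ≈ -174.62*I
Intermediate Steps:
M(I) = 5*I (M(I) = -(-5)*I = 5*I)
-66*E(-2, M(-1)) = -66*sqrt(-2 + 5*(-1)) = -66*sqrt(-2 - 5) = -66*sqrt(-7) = -66*I*sqrt(7)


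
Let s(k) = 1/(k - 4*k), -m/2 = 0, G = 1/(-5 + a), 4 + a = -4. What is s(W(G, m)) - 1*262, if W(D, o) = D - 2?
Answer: -21209/81 ≈ -261.84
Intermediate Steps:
a = -8 (a = -4 - 4 = -8)
G = -1/13 (G = 1/(-5 - 8) = 1/(-13) = -1/13 ≈ -0.076923)
m = 0 (m = -2*0 = 0)
W(D, o) = -2 + D
s(k) = -1/(3*k) (s(k) = 1/(-3*k) = -1/(3*k))
s(W(G, m)) - 1*262 = -1/(3*(-2 - 1/13)) - 1*262 = -1/(3*(-27/13)) - 262 = -⅓*(-13/27) - 262 = 13/81 - 262 = -21209/81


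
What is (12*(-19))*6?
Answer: -1368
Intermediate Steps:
(12*(-19))*6 = -228*6 = -1368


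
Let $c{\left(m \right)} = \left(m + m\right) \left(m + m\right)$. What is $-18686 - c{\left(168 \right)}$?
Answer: $-131582$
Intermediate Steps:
$c{\left(m \right)} = 4 m^{2}$ ($c{\left(m \right)} = 2 m 2 m = 4 m^{2}$)
$-18686 - c{\left(168 \right)} = -18686 - 4 \cdot 168^{2} = -18686 - 4 \cdot 28224 = -18686 - 112896 = -131582$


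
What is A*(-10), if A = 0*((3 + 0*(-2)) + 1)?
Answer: 0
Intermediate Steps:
A = 0 (A = 0*((3 + 0) + 1) = 0*(3 + 1) = 0*4 = 0)
A*(-10) = 0*(-10) = 0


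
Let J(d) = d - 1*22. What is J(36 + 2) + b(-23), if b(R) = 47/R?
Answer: 321/23 ≈ 13.957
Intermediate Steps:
J(d) = -22 + d (J(d) = d - 22 = -22 + d)
J(36 + 2) + b(-23) = (-22 + (36 + 2)) + 47/(-23) = (-22 + 38) + 47*(-1/23) = 16 - 47/23 = 321/23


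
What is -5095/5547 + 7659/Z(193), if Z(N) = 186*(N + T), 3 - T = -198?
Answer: -110299169/135502116 ≈ -0.81400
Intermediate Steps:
T = 201 (T = 3 - 1*(-198) = 3 + 198 = 201)
Z(N) = 37386 + 186*N (Z(N) = 186*(N + 201) = 186*(201 + N) = 37386 + 186*N)
-5095/5547 + 7659/Z(193) = -5095/5547 + 7659/(37386 + 186*193) = -5095*1/5547 + 7659/(37386 + 35898) = -5095/5547 + 7659/73284 = -5095/5547 + 7659*(1/73284) = -5095/5547 + 2553/24428 = -110299169/135502116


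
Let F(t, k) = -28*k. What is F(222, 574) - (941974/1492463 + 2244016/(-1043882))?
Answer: -1788363654251858/111282518669 ≈ -16070.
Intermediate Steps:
F(222, 574) - (941974/1492463 + 2244016/(-1043882)) = -28*574 - (941974/1492463 + 2244016/(-1043882)) = -16072 - (941974*(1/1492463) + 2244016*(-1/1043882)) = -16072 - (941974/1492463 - 1122008/521941) = -16072 - 1*(-168985796310/111282518669) = -16072 + 168985796310/111282518669 = -1788363654251858/111282518669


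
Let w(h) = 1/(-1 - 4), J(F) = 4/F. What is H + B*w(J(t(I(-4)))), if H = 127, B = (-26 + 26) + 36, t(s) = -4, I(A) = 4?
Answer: 599/5 ≈ 119.80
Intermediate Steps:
w(h) = -⅕ (w(h) = 1/(-5) = -⅕)
B = 36 (B = 0 + 36 = 36)
H + B*w(J(t(I(-4)))) = 127 + 36*(-⅕) = 127 - 36/5 = 599/5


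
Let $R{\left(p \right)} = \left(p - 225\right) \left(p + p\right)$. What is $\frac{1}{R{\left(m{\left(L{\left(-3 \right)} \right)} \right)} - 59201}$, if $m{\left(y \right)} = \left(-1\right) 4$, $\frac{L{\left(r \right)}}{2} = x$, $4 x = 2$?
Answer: $- \frac{1}{57369} \approx -1.7431 \cdot 10^{-5}$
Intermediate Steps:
$x = \frac{1}{2}$ ($x = \frac{1}{4} \cdot 2 = \frac{1}{2} \approx 0.5$)
$L{\left(r \right)} = 1$ ($L{\left(r \right)} = 2 \cdot \frac{1}{2} = 1$)
$m{\left(y \right)} = -4$
$R{\left(p \right)} = 2 p \left(-225 + p\right)$ ($R{\left(p \right)} = \left(-225 + p\right) 2 p = 2 p \left(-225 + p\right)$)
$\frac{1}{R{\left(m{\left(L{\left(-3 \right)} \right)} \right)} - 59201} = \frac{1}{2 \left(-4\right) \left(-225 - 4\right) - 59201} = \frac{1}{2 \left(-4\right) \left(-229\right) - 59201} = \frac{1}{1832 - 59201} = \frac{1}{-57369} = - \frac{1}{57369}$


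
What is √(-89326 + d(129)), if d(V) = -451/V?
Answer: I*√1486532145/129 ≈ 298.88*I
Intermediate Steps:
√(-89326 + d(129)) = √(-89326 - 451/129) = √(-11523505/129) = I*√1486532145/129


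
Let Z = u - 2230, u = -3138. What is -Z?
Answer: 5368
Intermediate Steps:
Z = -5368 (Z = -3138 - 2230 = -5368)
-Z = -1*(-5368) = 5368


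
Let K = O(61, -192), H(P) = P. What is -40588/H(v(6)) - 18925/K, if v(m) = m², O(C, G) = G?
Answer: -592633/576 ≈ -1028.9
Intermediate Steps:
K = -192
-40588/H(v(6)) - 18925/K = -40588/(6²) - 18925/(-192) = -40588/36 - 18925*(-1/192) = -40588*1/36 + 18925/192 = -10147/9 + 18925/192 = -592633/576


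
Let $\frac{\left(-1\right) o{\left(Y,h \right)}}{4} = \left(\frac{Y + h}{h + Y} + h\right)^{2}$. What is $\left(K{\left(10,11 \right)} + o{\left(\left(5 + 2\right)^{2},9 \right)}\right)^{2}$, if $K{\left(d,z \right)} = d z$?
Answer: $84100$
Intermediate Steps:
$o{\left(Y,h \right)} = - 4 \left(1 + h\right)^{2}$ ($o{\left(Y,h \right)} = - 4 \left(\frac{Y + h}{h + Y} + h\right)^{2} = - 4 \left(\frac{Y + h}{Y + h} + h\right)^{2} = - 4 \left(1 + h\right)^{2}$)
$\left(K{\left(10,11 \right)} + o{\left(\left(5 + 2\right)^{2},9 \right)}\right)^{2} = \left(10 \cdot 11 - \left(76 + 324\right)\right)^{2} = \left(110 - 400\right)^{2} = \left(-290\right)^{2} = 84100$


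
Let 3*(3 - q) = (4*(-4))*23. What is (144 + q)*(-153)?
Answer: -41259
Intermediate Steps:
q = 377/3 (q = 3 - 4*(-4)*23/3 = 3 - (-16)*23/3 = 3 - ⅓*(-368) = 3 + 368/3 = 377/3 ≈ 125.67)
(144 + q)*(-153) = (144 + 377/3)*(-153) = (809/3)*(-153) = -41259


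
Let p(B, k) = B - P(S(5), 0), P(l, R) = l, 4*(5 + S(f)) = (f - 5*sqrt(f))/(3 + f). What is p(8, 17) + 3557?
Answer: 114235/32 + 5*sqrt(5)/32 ≈ 3570.2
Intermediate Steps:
S(f) = -5 + (f - 5*sqrt(f))/(4*(3 + f)) (S(f) = -5 + ((f - 5*sqrt(f))/(3 + f))/4 = -5 + (f - 5*sqrt(f))/(4*(3 + f)))
p(B, k) = 155/32 + B + 5*sqrt(5)/32 (p(B, k) = B - (-60 - 19*5 - 5*sqrt(5))/(4*(3 + 5)) = B - (-60 - 95 - 5*sqrt(5))/(4*8) = B - (-155 - 5*sqrt(5))/(4*8) = B - (-155/32 - 5*sqrt(5)/32) = B + (155/32 + 5*sqrt(5)/32) = 155/32 + B + 5*sqrt(5)/32)
p(8, 17) + 3557 = (155/32 + 8 + 5*sqrt(5)/32) + 3557 = (411/32 + 5*sqrt(5)/32) + 3557 = 114235/32 + 5*sqrt(5)/32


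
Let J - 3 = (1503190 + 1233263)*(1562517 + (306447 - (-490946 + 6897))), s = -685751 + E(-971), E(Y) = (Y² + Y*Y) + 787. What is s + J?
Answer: 6438910683610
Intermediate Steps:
E(Y) = 787 + 2*Y² (E(Y) = (Y² + Y²) + 787 = 2*Y² + 787 = 787 + 2*Y²)
s = 1200718 (s = -685751 + (787 + 2*(-971)²) = -685751 + (787 + 2*942841) = -685751 + (787 + 1885682) = -685751 + 1886469 = 1200718)
J = 6438909482892 (J = 3 + (1503190 + 1233263)*(1562517 + (306447 - (-490946 + 6897))) = 3 + 2736453*(1562517 + (306447 - 1*(-484049))) = 3 + 2736453*(1562517 + (306447 + 484049)) = 3 + 2736453*(1562517 + 790496) = 3 + 2736453*2353013 = 3 + 6438909482889 = 6438909482892)
s + J = 1200718 + 6438909482892 = 6438910683610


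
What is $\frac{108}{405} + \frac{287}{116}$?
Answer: $\frac{4769}{1740} \approx 2.7408$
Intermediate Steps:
$\frac{108}{405} + \frac{287}{116} = 108 \cdot \frac{1}{405} + 287 \cdot \frac{1}{116} = \frac{4}{15} + \frac{287}{116} = \frac{4769}{1740}$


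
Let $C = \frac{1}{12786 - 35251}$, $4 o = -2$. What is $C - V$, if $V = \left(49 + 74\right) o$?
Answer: $\frac{2763193}{44930} \approx 61.5$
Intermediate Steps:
$o = - \frac{1}{2}$ ($o = \frac{1}{4} \left(-2\right) = - \frac{1}{2} \approx -0.5$)
$V = - \frac{123}{2}$ ($V = \left(49 + 74\right) \left(- \frac{1}{2}\right) = 123 \left(- \frac{1}{2}\right) = - \frac{123}{2} \approx -61.5$)
$C = - \frac{1}{22465}$ ($C = \frac{1}{-22465} = - \frac{1}{22465} \approx -4.4514 \cdot 10^{-5}$)
$C - V = - \frac{1}{22465} - - \frac{123}{2} = - \frac{1}{22465} + \frac{123}{2} = \frac{2763193}{44930}$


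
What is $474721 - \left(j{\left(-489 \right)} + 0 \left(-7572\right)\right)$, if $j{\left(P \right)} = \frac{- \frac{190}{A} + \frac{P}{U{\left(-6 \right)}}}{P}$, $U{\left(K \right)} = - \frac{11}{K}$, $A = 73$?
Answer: $\frac{186407054635}{392667} \approx 4.7472 \cdot 10^{5}$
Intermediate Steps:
$j{\left(P \right)} = \frac{- \frac{190}{73} + \frac{6 P}{11}}{P}$ ($j{\left(P \right)} = \frac{- \frac{190}{73} + \frac{P}{\left(-11\right) \frac{1}{-6}}}{P} = \frac{\left(-190\right) \frac{1}{73} + \frac{P}{\left(-11\right) \left(- \frac{1}{6}\right)}}{P} = \frac{- \frac{190}{73} + \frac{P}{\frac{11}{6}}}{P} = \frac{- \frac{190}{73} + P \frac{6}{11}}{P} = \frac{- \frac{190}{73} + \frac{6 P}{11}}{P}$)
$474721 - \left(j{\left(-489 \right)} + 0 \left(-7572\right)\right) = 474721 - \left(\frac{2 \left(-1045 + 219 \left(-489\right)\right)}{803 \left(-489\right)} + 0 \left(-7572\right)\right) = 474721 - \left(\frac{2}{803} \left(- \frac{1}{489}\right) \left(-1045 - 107091\right) + 0\right) = 474721 - \left(\frac{2}{803} \left(- \frac{1}{489}\right) \left(-108136\right) + 0\right) = 474721 - \left(\frac{216272}{392667} + 0\right) = 474721 - \frac{216272}{392667} = \frac{186407054635}{392667}$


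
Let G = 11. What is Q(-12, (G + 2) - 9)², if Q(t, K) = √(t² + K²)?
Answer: 160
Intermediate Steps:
Q(t, K) = √(K² + t²)
Q(-12, (G + 2) - 9)² = (√(((11 + 2) - 9)² + (-12)²))² = (√((13 - 9)² + 144))² = (√(4² + 144))² = (√(16 + 144))² = (√160)² = (4*√10)² = 160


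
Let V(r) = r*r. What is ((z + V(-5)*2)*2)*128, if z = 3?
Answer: 13568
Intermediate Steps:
V(r) = r**2
((z + V(-5)*2)*2)*128 = ((3 + (-5)**2*2)*2)*128 = ((3 + 25*2)*2)*128 = ((3 + 50)*2)*128 = (53*2)*128 = 106*128 = 13568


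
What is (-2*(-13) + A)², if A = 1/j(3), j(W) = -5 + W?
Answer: 2601/4 ≈ 650.25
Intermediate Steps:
A = -½ (A = 1/(-5 + 3) = 1/(-2) = -½ ≈ -0.50000)
(-2*(-13) + A)² = (-2*(-13) - ½)² = (26 - ½)² = (51/2)² = 2601/4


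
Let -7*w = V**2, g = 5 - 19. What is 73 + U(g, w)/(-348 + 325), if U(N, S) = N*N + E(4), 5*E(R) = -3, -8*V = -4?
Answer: 7418/115 ≈ 64.504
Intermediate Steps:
V = 1/2 (V = -1/8*(-4) = 1/2 ≈ 0.50000)
g = -14
E(R) = -3/5 (E(R) = (1/5)*(-3) = -3/5)
w = -1/28 (w = -(1/2)**2/7 = -1/7*1/4 = -1/28 ≈ -0.035714)
U(N, S) = -3/5 + N**2 (U(N, S) = N*N - 3/5 = N**2 - 3/5 = -3/5 + N**2)
73 + U(g, w)/(-348 + 325) = 73 + (-3/5 + (-14)**2)/(-348 + 325) = 73 + (-3/5 + 196)/(-23) = 73 - 1/23*977/5 = 73 - 977/115 = 7418/115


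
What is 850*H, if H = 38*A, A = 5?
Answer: 161500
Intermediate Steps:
H = 190 (H = 38*5 = 190)
850*H = 850*190 = 161500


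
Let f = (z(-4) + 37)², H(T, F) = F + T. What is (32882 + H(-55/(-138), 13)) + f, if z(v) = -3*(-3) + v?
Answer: 4782997/138 ≈ 34659.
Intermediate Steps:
z(v) = 9 + v
f = 1764 (f = ((9 - 4) + 37)² = (5 + 37)² = 42² = 1764)
(32882 + H(-55/(-138), 13)) + f = (32882 + (13 - 55/(-138))) + 1764 = (32882 + (13 - 55*(-1/138))) + 1764 = (32882 + (13 + 55/138)) + 1764 = (32882 + 1849/138) + 1764 = 4539565/138 + 1764 = 4782997/138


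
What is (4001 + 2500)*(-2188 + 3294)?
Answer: 7190106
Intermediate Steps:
(4001 + 2500)*(-2188 + 3294) = 6501*1106 = 7190106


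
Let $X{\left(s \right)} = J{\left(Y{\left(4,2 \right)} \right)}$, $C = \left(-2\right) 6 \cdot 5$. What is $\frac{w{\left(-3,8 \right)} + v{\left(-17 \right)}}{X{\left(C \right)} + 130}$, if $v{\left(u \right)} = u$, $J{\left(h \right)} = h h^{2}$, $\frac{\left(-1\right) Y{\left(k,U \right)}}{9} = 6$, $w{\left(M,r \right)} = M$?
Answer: $\frac{10}{78667} \approx 0.00012712$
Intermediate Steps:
$C = -60$ ($C = \left(-12\right) 5 = -60$)
$Y{\left(k,U \right)} = -54$ ($Y{\left(k,U \right)} = \left(-9\right) 6 = -54$)
$J{\left(h \right)} = h^{3}$
$X{\left(s \right)} = -157464$ ($X{\left(s \right)} = \left(-54\right)^{3} = -157464$)
$\frac{w{\left(-3,8 \right)} + v{\left(-17 \right)}}{X{\left(C \right)} + 130} = \frac{-3 - 17}{-157464 + 130} = - \frac{20}{-157334} = \left(-20\right) \left(- \frac{1}{157334}\right) = \frac{10}{78667}$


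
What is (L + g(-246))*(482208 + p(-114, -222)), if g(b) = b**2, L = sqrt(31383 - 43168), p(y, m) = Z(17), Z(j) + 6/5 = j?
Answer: 145911277404/5 + 2411119*I*sqrt(11785)/5 ≈ 2.9182e+10 + 5.235e+7*I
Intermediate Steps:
Z(j) = -6/5 + j
p(y, m) = 79/5 (p(y, m) = -6/5 + 17 = 79/5)
L = I*sqrt(11785) (L = sqrt(-11785) = I*sqrt(11785) ≈ 108.56*I)
(L + g(-246))*(482208 + p(-114, -222)) = (I*sqrt(11785) + (-246)**2)*(482208 + 79/5) = (I*sqrt(11785) + 60516)*(2411119/5) = (60516 + I*sqrt(11785))*(2411119/5) = 145911277404/5 + 2411119*I*sqrt(11785)/5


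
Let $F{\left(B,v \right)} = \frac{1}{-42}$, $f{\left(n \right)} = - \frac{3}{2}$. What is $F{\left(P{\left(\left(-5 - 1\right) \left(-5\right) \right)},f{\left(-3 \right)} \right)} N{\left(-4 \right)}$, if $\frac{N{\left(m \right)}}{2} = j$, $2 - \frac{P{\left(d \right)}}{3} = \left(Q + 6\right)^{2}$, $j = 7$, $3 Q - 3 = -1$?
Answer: $- \frac{1}{3} \approx -0.33333$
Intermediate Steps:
$Q = \frac{2}{3}$ ($Q = 1 + \frac{1}{3} \left(-1\right) = 1 - \frac{1}{3} = \frac{2}{3} \approx 0.66667$)
$P{\left(d \right)} = - \frac{382}{3}$ ($P{\left(d \right)} = 6 - 3 \left(\frac{2}{3} + 6\right)^{2} = 6 - 3 \left(\frac{20}{3}\right)^{2} = 6 - \frac{400}{3} = - \frac{382}{3}$)
$f{\left(n \right)} = - \frac{3}{2}$ ($f{\left(n \right)} = \left(-3\right) \frac{1}{2} = - \frac{3}{2}$)
$F{\left(B,v \right)} = - \frac{1}{42}$
$N{\left(m \right)} = 14$ ($N{\left(m \right)} = 2 \cdot 7 = 14$)
$F{\left(P{\left(\left(-5 - 1\right) \left(-5\right) \right)},f{\left(-3 \right)} \right)} N{\left(-4 \right)} = \left(- \frac{1}{42}\right) 14 = - \frac{1}{3}$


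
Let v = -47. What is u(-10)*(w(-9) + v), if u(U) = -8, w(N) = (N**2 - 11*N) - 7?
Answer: -1008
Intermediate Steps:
w(N) = -7 + N**2 - 11*N
u(-10)*(w(-9) + v) = -8*((-7 + (-9)**2 - 11*(-9)) - 47) = -8*((-7 + 81 + 99) - 47) = -8*(173 - 47) = -8*126 = -1008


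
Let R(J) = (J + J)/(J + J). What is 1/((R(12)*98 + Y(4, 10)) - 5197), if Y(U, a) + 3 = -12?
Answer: -1/5114 ≈ -0.00019554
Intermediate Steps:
Y(U, a) = -15 (Y(U, a) = -3 - 12 = -15)
R(J) = 1 (R(J) = (2*J)/((2*J)) = (2*J)*(1/(2*J)) = 1)
1/((R(12)*98 + Y(4, 10)) - 5197) = 1/((1*98 - 15) - 5197) = 1/((98 - 15) - 5197) = 1/(83 - 5197) = 1/(-5114) = -1/5114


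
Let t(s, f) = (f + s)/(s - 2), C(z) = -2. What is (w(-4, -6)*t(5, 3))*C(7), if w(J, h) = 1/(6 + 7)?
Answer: -16/39 ≈ -0.41026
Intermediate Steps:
w(J, h) = 1/13
t(s, f) = (f + s)/(-2 + s)
(w(-4, -6)*t(5, 3))*C(7) = (((3 + 5)/(-2 + 5))/13)*(-2) = ((8/3)/13)*(-2) = (((⅓)*8)/13)*(-2) = ((1/13)*(8/3))*(-2) = (8/39)*(-2) = -16/39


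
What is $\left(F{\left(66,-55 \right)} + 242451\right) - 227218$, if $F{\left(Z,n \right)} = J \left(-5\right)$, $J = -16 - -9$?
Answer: $15268$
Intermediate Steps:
$J = -7$ ($J = -16 + 9 = -7$)
$F{\left(Z,n \right)} = 35$ ($F{\left(Z,n \right)} = \left(-7\right) \left(-5\right) = 35$)
$\left(F{\left(66,-55 \right)} + 242451\right) - 227218 = \left(35 + 242451\right) - 227218 = 242486 - 227218 = 15268$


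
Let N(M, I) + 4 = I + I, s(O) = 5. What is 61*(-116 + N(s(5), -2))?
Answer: -7564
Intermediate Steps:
N(M, I) = -4 + 2*I (N(M, I) = -4 + (I + I) = -4 + 2*I)
61*(-116 + N(s(5), -2)) = 61*(-116 + (-4 + 2*(-2))) = 61*(-116 + (-4 - 4)) = 61*(-116 - 8) = 61*(-124) = -7564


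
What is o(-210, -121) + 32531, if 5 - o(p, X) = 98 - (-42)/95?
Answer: 3081568/95 ≈ 32438.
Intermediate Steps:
o(p, X) = -8877/95 (o(p, X) = 5 - (98 - (-42)/95) = 5 - (98 - 1*(-42/95)) = 5 - (98 + 42/95) = 5 - 1*9352/95 = 5 - 9352/95 = -8877/95)
o(-210, -121) + 32531 = -8877/95 + 32531 = 3081568/95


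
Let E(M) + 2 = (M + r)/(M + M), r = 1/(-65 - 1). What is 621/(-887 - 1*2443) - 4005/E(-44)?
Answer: 8605983741/3223070 ≈ 2670.1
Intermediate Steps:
r = -1/66 (r = 1/(-66) = -1/66 ≈ -0.015152)
E(M) = -2 + (-1/66 + M)/(2*M) (E(M) = -2 + (M - 1/66)/(M + M) = -2 + (-1/66 + M)/((2*M)) = -2 + (-1/66 + M)*(1/(2*M)) = -2 + (-1/66 + M)/(2*M))
621/(-887 - 1*2443) - 4005/E(-44) = 621/(-887 - 1*2443) - 4005*(-5808/(-1 - 198*(-44))) = 621/(-887 - 2443) - 4005*(-5808/(-1 + 8712)) = 621/(-3330) - 4005/((1/132)*(-1/44)*8711) = 621*(-1/3330) - 4005/(-8711/5808) = -69/370 - 4005*(-5808/8711) = -69/370 + 23261040/8711 = 8605983741/3223070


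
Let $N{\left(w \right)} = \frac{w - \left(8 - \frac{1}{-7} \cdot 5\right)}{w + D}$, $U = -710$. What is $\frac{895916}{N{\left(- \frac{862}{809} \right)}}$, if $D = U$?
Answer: $\frac{3607642295824}{55383} \approx 6.514 \cdot 10^{7}$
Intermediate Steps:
$D = -710$
$N{\left(w \right)} = \frac{- \frac{61}{7} + w}{-710 + w}$ ($N{\left(w \right)} = \frac{w - \left(8 - \frac{1}{-7} \cdot 5\right)}{w - 710} = \frac{w - \frac{61}{7}}{-710 + w} = \frac{- \frac{61}{7} + w}{-710 + w}$)
$\frac{895916}{N{\left(- \frac{862}{809} \right)}} = \frac{895916}{\frac{1}{-710 - \frac{862}{809}} \left(- \frac{61}{7} - \frac{862}{809}\right)} = \frac{895916}{\frac{1}{- \frac{575252}{809}} \left(- \frac{55383}{5663}\right)} = \frac{895916}{\left(- \frac{809}{575252}\right) \left(- \frac{55383}{5663}\right)} = \frac{895916}{\frac{55383}{4026764}} = 895916 \cdot \frac{4026764}{55383} = \frac{3607642295824}{55383}$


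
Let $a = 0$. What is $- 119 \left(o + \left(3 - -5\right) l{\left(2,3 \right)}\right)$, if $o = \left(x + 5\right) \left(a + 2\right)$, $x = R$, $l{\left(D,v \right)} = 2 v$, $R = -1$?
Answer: $-6664$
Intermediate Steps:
$x = -1$
$o = 8$ ($o = \left(-1 + 5\right) \left(0 + 2\right) = 4 \cdot 2 = 8$)
$- 119 \left(o + \left(3 - -5\right) l{\left(2,3 \right)}\right) = - 119 \left(8 + \left(3 - -5\right) 2 \cdot 3\right) = - 119 \left(8 + \left(3 + 5\right) 6\right) = - 119 \left(8 + 8 \cdot 6\right) = - 119 \left(8 + 48\right) = \left(-119\right) 56 = -6664$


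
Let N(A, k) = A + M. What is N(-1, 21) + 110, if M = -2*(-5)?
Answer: 119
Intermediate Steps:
M = 10
N(A, k) = 10 + A (N(A, k) = A + 10 = 10 + A)
N(-1, 21) + 110 = (10 - 1) + 110 = 9 + 110 = 119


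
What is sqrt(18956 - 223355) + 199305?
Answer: 199305 + 3*I*sqrt(22711) ≈ 1.9931e+5 + 452.1*I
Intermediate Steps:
sqrt(18956 - 223355) + 199305 = sqrt(-204399) + 199305 = 3*I*sqrt(22711) + 199305 = 199305 + 3*I*sqrt(22711)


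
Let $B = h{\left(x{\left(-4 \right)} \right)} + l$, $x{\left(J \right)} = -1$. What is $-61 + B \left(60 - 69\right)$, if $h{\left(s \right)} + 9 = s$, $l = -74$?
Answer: $695$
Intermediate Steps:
$h{\left(s \right)} = -9 + s$
$B = -84$ ($B = \left(-9 - 1\right) - 74 = -10 - 74 = -84$)
$-61 + B \left(60 - 69\right) = -61 - 84 \left(60 - 69\right) = -61 - -756 = -61 + 756 = 695$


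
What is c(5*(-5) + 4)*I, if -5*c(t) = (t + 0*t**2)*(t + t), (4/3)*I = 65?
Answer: -17199/2 ≈ -8599.5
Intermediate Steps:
I = 195/4 (I = (3/4)*65 = 195/4 ≈ 48.750)
c(t) = -2*t**2/5 (c(t) = -(t + 0*t**2)*(t + t)/5 = -(t + 0)*2*t/5 = -t*2*t/5 = -2*t**2/5)
c(5*(-5) + 4)*I = -2*(5*(-5) + 4)**2/5*(195/4) = -2*(-25 + 4)**2/5*(195/4) = -2/5*(-21)**2*(195/4) = -2/5*441*(195/4) = -882/5*195/4 = -17199/2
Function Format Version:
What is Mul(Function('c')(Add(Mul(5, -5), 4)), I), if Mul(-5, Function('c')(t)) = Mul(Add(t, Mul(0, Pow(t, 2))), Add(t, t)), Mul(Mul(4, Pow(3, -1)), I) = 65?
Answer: Rational(-17199, 2) ≈ -8599.5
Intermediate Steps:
I = Rational(195, 4) (I = Mul(Rational(3, 4), 65) = Rational(195, 4) ≈ 48.750)
Function('c')(t) = Mul(Rational(-2, 5), Pow(t, 2)) (Function('c')(t) = Mul(Rational(-1, 5), Mul(Add(t, Mul(0, Pow(t, 2))), Add(t, t))) = Mul(Rational(-1, 5), Mul(Add(t, 0), Mul(2, t))) = Mul(Rational(-1, 5), Mul(t, Mul(2, t))) = Mul(Rational(-1, 5), Mul(2, Pow(t, 2))) = Mul(Rational(-2, 5), Pow(t, 2)))
Mul(Function('c')(Add(Mul(5, -5), 4)), I) = Mul(Mul(Rational(-2, 5), Pow(Add(Mul(5, -5), 4), 2)), Rational(195, 4)) = Mul(Mul(Rational(-2, 5), Pow(Add(-25, 4), 2)), Rational(195, 4)) = Mul(Mul(Rational(-2, 5), Pow(-21, 2)), Rational(195, 4)) = Mul(Mul(Rational(-2, 5), 441), Rational(195, 4)) = Mul(Rational(-882, 5), Rational(195, 4)) = Rational(-17199, 2)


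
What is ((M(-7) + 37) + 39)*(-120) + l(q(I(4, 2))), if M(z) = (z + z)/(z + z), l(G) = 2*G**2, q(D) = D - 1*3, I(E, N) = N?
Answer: -9238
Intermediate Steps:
q(D) = -3 + D (q(D) = D - 3 = -3 + D)
M(z) = 1 (M(z) = (2*z)/((2*z)) = (2*z)*(1/(2*z)) = 1)
((M(-7) + 37) + 39)*(-120) + l(q(I(4, 2))) = ((1 + 37) + 39)*(-120) + 2*(-3 + 2)**2 = (38 + 39)*(-120) + 2*(-1)**2 = 77*(-120) + 2*1 = -9240 + 2 = -9238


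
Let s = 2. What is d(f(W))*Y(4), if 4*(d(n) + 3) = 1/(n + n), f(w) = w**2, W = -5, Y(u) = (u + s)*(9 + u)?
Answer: -23361/100 ≈ -233.61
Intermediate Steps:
Y(u) = (2 + u)*(9 + u) (Y(u) = (u + 2)*(9 + u) = (2 + u)*(9 + u))
d(n) = -3 + 1/(8*n) (d(n) = -3 + 1/(4*(n + n)) = -3 + 1/(4*((2*n))) = -3 + (1/(2*n))/4 = -3 + 1/(8*n))
d(f(W))*Y(4) = (-3 + 1/(8*((-5)**2)))*(18 + 4**2 + 11*4) = (-3 + (1/8)/25)*(18 + 16 + 44) = (-3 + (1/8)*(1/25))*78 = (-3 + 1/200)*78 = -599/200*78 = -23361/100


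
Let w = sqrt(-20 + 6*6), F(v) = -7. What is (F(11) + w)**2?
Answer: 9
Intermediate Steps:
w = 4 (w = sqrt(-20 + 36) = sqrt(16) = 4)
(F(11) + w)**2 = (-7 + 4)**2 = (-3)**2 = 9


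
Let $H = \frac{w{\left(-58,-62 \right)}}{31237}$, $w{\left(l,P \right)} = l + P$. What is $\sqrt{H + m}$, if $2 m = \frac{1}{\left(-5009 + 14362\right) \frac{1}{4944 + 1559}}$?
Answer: $\frac{\sqrt{117383611178045102}}{584319322} \approx 0.58635$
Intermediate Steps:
$w{\left(l,P \right)} = P + l$
$H = - \frac{120}{31237}$ ($H = \frac{-62 - 58}{31237} = \left(-120\right) \frac{1}{31237} = - \frac{120}{31237} \approx -0.0038416$)
$m = \frac{6503}{18706}$ ($m = \frac{1}{2 \frac{-5009 + 14362}{4944 + 1559}} = \frac{1}{2 \cdot \frac{9353}{6503}} = \frac{1}{2} \cdot \frac{6503}{9353} = \frac{6503}{18706} \approx 0.34764$)
$\sqrt{H + m} = \sqrt{- \frac{120}{31237} + \frac{6503}{18706}} = \sqrt{\frac{200889491}{584319322}} = \frac{\sqrt{117383611178045102}}{584319322}$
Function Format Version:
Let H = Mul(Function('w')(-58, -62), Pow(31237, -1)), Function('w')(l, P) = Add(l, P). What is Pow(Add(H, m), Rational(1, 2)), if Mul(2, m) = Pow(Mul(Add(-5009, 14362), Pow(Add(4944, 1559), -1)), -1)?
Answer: Mul(Rational(1, 584319322), Pow(117383611178045102, Rational(1, 2))) ≈ 0.58635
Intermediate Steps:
Function('w')(l, P) = Add(P, l)
H = Rational(-120, 31237) (H = Mul(Add(-62, -58), Pow(31237, -1)) = Mul(-120, Rational(1, 31237)) = Rational(-120, 31237) ≈ -0.0038416)
m = Rational(6503, 18706) (m = Mul(Rational(1, 2), Pow(Mul(Add(-5009, 14362), Pow(Add(4944, 1559), -1)), -1)) = Mul(Rational(1, 2), Pow(Mul(9353, Pow(6503, -1)), -1)) = Mul(Rational(1, 2), Pow(Mul(9353, Rational(1, 6503)), -1)) = Mul(Rational(1, 2), Pow(Rational(9353, 6503), -1)) = Mul(Rational(1, 2), Rational(6503, 9353)) = Rational(6503, 18706) ≈ 0.34764)
Pow(Add(H, m), Rational(1, 2)) = Pow(Add(Rational(-120, 31237), Rational(6503, 18706)), Rational(1, 2)) = Pow(Rational(200889491, 584319322), Rational(1, 2)) = Mul(Rational(1, 584319322), Pow(117383611178045102, Rational(1, 2)))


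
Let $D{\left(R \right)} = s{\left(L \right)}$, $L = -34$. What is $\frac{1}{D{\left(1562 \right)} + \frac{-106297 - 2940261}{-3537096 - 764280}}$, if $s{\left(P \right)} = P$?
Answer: $- \frac{2150688}{71600113} \approx -0.030037$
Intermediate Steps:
$D{\left(R \right)} = -34$
$\frac{1}{D{\left(1562 \right)} + \frac{-106297 - 2940261}{-3537096 - 764280}} = \frac{1}{-34 + \frac{-106297 - 2940261}{-3537096 - 764280}} = \frac{1}{-34 - \frac{3046558}{-4301376}} = \frac{1}{-34 - - \frac{1523279}{2150688}} = \frac{1}{-34 + \frac{1523279}{2150688}} = \frac{1}{- \frac{71600113}{2150688}} = - \frac{2150688}{71600113}$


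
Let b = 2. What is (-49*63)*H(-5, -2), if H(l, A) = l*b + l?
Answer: 46305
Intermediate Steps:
H(l, A) = 3*l (H(l, A) = l*2 + l = 2*l + l = 3*l)
(-49*63)*H(-5, -2) = (-49*63)*(3*(-5)) = -3087*(-15) = 46305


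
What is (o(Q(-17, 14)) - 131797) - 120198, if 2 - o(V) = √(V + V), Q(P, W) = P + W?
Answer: -251993 - I*√6 ≈ -2.5199e+5 - 2.4495*I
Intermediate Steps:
o(V) = 2 - √2*√V (o(V) = 2 - √(V + V) = 2 - √(2*V) = 2 - √2*√V)
(o(Q(-17, 14)) - 131797) - 120198 = ((2 - √2*√(-17 + 14)) - 131797) - 120198 = ((2 - √2*√(-3)) - 131797) - 120198 = ((2 - √2*I*√3) - 131797) - 120198 = ((2 - I*√6) - 131797) - 120198 = (-131795 - I*√6) - 120198 = -251993 - I*√6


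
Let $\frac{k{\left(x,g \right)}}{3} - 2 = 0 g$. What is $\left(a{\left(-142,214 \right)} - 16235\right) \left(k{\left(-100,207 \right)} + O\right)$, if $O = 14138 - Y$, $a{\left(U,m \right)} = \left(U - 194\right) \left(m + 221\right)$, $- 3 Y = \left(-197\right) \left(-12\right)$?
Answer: $-2424882140$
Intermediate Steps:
$Y = -788$ ($Y = - \frac{\left(-197\right) \left(-12\right)}{3} = \left(- \frac{1}{3}\right) 2364 = -788$)
$k{\left(x,g \right)} = 6$ ($k{\left(x,g \right)} = 6 + 3 \cdot 0 g = 6 + 3 \cdot 0 = 6 + 0 = 6$)
$a{\left(U,m \right)} = \left(-194 + U\right) \left(221 + m\right)$
$O = 14926$ ($O = 14138 - -788 = 14138 + 788 = 14926$)
$\left(a{\left(-142,214 \right)} - 16235\right) \left(k{\left(-100,207 \right)} + O\right) = \left(\left(-42874 - 41516 + 221 \left(-142\right) - 30388\right) - 16235\right) \left(6 + 14926\right) = \left(\left(-42874 - 41516 - 31382 - 30388\right) - 16235\right) 14932 = \left(-146160 - 16235\right) 14932 = \left(-162395\right) 14932 = -2424882140$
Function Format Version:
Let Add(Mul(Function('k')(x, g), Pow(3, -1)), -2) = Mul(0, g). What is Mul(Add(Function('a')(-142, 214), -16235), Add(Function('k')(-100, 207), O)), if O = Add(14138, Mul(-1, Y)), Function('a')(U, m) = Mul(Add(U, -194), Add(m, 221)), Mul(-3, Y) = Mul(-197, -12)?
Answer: -2424882140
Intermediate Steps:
Y = -788 (Y = Mul(Rational(-1, 3), Mul(-197, -12)) = Mul(Rational(-1, 3), 2364) = -788)
Function('k')(x, g) = 6 (Function('k')(x, g) = Add(6, Mul(3, Mul(0, g))) = Add(6, Mul(3, 0)) = Add(6, 0) = 6)
Function('a')(U, m) = Mul(Add(-194, U), Add(221, m))
O = 14926 (O = Add(14138, Mul(-1, -788)) = Add(14138, 788) = 14926)
Mul(Add(Function('a')(-142, 214), -16235), Add(Function('k')(-100, 207), O)) = Mul(Add(Add(-42874, Mul(-194, 214), Mul(221, -142), Mul(-142, 214)), -16235), Add(6, 14926)) = Mul(Add(Add(-42874, -41516, -31382, -30388), -16235), 14932) = Mul(Add(-146160, -16235), 14932) = Mul(-162395, 14932) = -2424882140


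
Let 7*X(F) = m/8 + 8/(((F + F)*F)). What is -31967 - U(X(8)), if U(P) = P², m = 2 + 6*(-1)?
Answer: -8183553/256 ≈ -31967.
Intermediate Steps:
m = -4 (m = 2 - 6 = -4)
X(F) = -1/14 + 4/(7*F²) (X(F) = (-4/8 + 8/(((F + F)*F)))/7 = (-4*⅛ + 8/(((2*F)*F)))/7 = (-½ + 8/((2*F²)))/7 = (-½ + 8*(1/(2*F²)))/7 = (-½ + 4/F²)/7 = -1/14 + 4/(7*F²))
-31967 - U(X(8)) = -31967 - ((1/14)*(8 - 1*8²)/8²)² = -31967 - ((1/14)*(1/64)*(8 - 1*64))² = -31967 - ((1/14)*(1/64)*(8 - 64))² = -31967 - ((1/14)*(1/64)*(-56))² = -31967 - (-1/16)² = -31967 - 1*1/256 = -31967 - 1/256 = -8183553/256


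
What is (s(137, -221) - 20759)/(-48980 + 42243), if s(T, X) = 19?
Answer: 20740/6737 ≈ 3.0785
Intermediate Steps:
(s(137, -221) - 20759)/(-48980 + 42243) = (19 - 20759)/(-48980 + 42243) = -20740/(-6737) = -20740*(-1/6737) = 20740/6737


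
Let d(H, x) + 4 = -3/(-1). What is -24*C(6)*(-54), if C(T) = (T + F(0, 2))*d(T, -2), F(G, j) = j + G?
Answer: -10368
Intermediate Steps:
d(H, x) = -1 (d(H, x) = -4 - 3/(-1) = -4 - 3*(-1) = -4 + 3 = -1)
F(G, j) = G + j
C(T) = -2 - T (C(T) = (T + (0 + 2))*(-1) = (T + 2)*(-1) = (2 + T)*(-1) = -2 - T)
-24*C(6)*(-54) = -24*(-2 - 1*6)*(-54) = -24*(-2 - 6)*(-54) = -24*(-8)*(-54) = 192*(-54) = -10368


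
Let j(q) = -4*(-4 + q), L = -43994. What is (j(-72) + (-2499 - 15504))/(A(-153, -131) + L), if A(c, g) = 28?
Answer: 17699/43966 ≈ 0.40256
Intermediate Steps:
j(q) = 16 - 4*q
(j(-72) + (-2499 - 15504))/(A(-153, -131) + L) = ((16 - 4*(-72)) + (-2499 - 15504))/(28 - 43994) = ((16 + 288) - 18003)/(-43966) = (304 - 18003)*(-1/43966) = -17699*(-1/43966) = 17699/43966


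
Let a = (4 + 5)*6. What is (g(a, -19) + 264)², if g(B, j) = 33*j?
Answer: 131769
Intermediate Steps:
a = 54 (a = 9*6 = 54)
(g(a, -19) + 264)² = (33*(-19) + 264)² = (-627 + 264)² = (-363)² = 131769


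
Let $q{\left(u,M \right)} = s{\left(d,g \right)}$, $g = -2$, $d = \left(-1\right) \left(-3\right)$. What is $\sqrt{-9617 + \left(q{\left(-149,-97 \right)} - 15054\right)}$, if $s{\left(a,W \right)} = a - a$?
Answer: $i \sqrt{24671} \approx 157.07 i$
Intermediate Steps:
$d = 3$
$s{\left(a,W \right)} = 0$
$q{\left(u,M \right)} = 0$
$\sqrt{-9617 + \left(q{\left(-149,-97 \right)} - 15054\right)} = \sqrt{-9617 + \left(0 - 15054\right)} = \sqrt{-9617 - 15054} = \sqrt{-24671} = i \sqrt{24671}$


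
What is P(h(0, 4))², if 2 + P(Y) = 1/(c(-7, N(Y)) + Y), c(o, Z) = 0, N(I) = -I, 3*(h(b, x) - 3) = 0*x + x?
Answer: 529/169 ≈ 3.1302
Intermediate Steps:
h(b, x) = 3 + x/3 (h(b, x) = 3 + (0*x + x)/3 = 3 + (0 + x)/3 = 3 + x/3)
P(Y) = -2 + 1/Y (P(Y) = -2 + 1/(0 + Y) = -2 + 1/Y)
P(h(0, 4))² = (-2 + 1/(3 + (⅓)*4))² = (-2 + 1/(3 + 4/3))² = (-2 + 1/(13/3))² = (-2 + 3/13)² = (-23/13)² = 529/169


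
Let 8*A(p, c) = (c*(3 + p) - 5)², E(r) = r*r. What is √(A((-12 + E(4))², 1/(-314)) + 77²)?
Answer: 21*√21220546/1256 ≈ 77.021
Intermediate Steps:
E(r) = r²
A(p, c) = (-5 + c*(3 + p))²/8 (A(p, c) = (c*(3 + p) - 5)²/8 = (-5 + c*(3 + p))²/8)
√(A((-12 + E(4))², 1/(-314)) + 77²) = √((-5 + 3/(-314) + (-12 + 4²)²/(-314))²/8 + 77²) = √((-5 + 3*(-1/314) - (-12 + 16)²/314)²/8 + 5929) = √((-5 - 3/314 - 1/314*4²)²/8 + 5929) = √((-5 - 3/314 - 1/314*16)²/8 + 5929) = √((-5 - 3/314 - 8/157)²/8 + 5929) = √((-1589/314)²/8 + 5929) = √((⅛)*(2524921/98596) + 5929) = √(2524921/788768 + 5929) = √(4679130393/788768) = 21*√21220546/1256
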